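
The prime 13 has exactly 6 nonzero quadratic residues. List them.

1,3,4,9,10,12

Square k = 1,…,6 (k and 13−k give the same square):
1²=1, 2²=4, 3²=9, 4²≡3, 5²≡12, 6²≡10 (mod 13).
So the quadratic residues mod 13 are {1, 3, 4, 9, 10, 12}.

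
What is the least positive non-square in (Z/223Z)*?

3

(2/223) = +1, so 2 is a residue.
(3/223) = −1, so 3 is the smallest positive non-residue mod 223.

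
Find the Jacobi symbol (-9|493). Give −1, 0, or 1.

First reduce: -9 ≡ 484 (mod 493).
Pull out 2^2: since 493 ≡ 5 (mod 8), (2/493) = -1, so (2/493)^2 = +1.
Reciprocity: 121 ≡ 1 and 493 ≡ 1 (mod 4), so (121/493) = +(493/121).
Reduce top mod 121: now compute (9/121).
Reciprocity: 9 ≡ 1 and 121 ≡ 1 (mod 4), so (9/121) = +(121/9).
Reduce top mod 9: now compute (4/9).
Pull out 2^2: since 9 ≡ 1 (mod 8), (2/9) = +1, so (2/9)^2 = +1.
Reached (1/9) = 1. Collecting the sign flips along the way, the symbol is +1.

1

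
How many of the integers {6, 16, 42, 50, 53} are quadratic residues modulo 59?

(6/59) = -1 → non-residue.
(16/59) = +1 → QR.
(42/59) = -1 → non-residue.
(50/59) = -1 → non-residue.
(53/59) = +1 → QR.
Total quadratic residues among the 5: 2.

2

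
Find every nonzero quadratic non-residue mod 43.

2, 3, 5, 7, 8, 12, 18, 19, 20, 22, 26, 27, 28, 29, 30, 32, 33, 34, 37, 39, 42

Square k = 1,…,21 (k and 43−k give the same square):
1²=1, 2²=4, 3²=9, 4²=16, 5²=25, 6²=36, 7²≡6, 8²≡21, 9²≡38, 10²≡14, 11²≡35, 12²≡15, 13²≡40, 14²≡24, 15²≡10, 16²≡41, 17²≡31, 18²≡23, 19²≡17, 20²≡13, 21²≡11 (mod 43).
The residues are {1, 4, 6, 9, 10, 11, 13, 14, 15, 16, 17, 21, 23, 24, 25, 31, 35, 36, 38, 40, 41}; the non-residues are the remaining 21 nonzero classes.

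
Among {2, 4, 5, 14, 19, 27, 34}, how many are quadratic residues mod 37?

(2/37) = -1 → non-residue.
(4/37) = +1 → QR.
(5/37) = -1 → non-residue.
(14/37) = -1 → non-residue.
(19/37) = -1 → non-residue.
(27/37) = +1 → QR.
(34/37) = +1 → QR.
Total quadratic residues among the 7: 3.

3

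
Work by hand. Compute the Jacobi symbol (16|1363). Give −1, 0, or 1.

Pull out 2^4: since 1363 ≡ 3 (mod 8), (2/1363) = -1, so (2/1363)^4 = +1.
Reached (1/1363) = 1. Collecting the sign flips along the way, the symbol is +1.

1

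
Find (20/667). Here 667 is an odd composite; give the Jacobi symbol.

Pull out 2^2: since 667 ≡ 3 (mod 8), (2/667) = -1, so (2/667)^2 = +1.
Reciprocity: 5 ≡ 1 and 667 ≡ 3 (mod 4), so (5/667) = +(667/5).
Reduce top mod 5: now compute (2/5).
Pull out 2: since 5 ≡ 5 (mod 8), (2/5) = -1.
Reached (1/5) = 1. Collecting the sign flips along the way, the symbol is -1.

-1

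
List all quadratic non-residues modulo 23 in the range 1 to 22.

Square k = 1,…,11 (k and 23−k give the same square):
1²=1, 2²=4, 3²=9, 4²=16, 5²≡2, 6²≡13, 7²≡3, 8²≡18, 9²≡12, 10²≡8, 11²≡6 (mod 23).
The residues are {1, 2, 3, 4, 6, 8, 9, 12, 13, 16, 18}; the non-residues are the remaining 11 nonzero classes.

5 7 10 11 14 15 17 19 20 21 22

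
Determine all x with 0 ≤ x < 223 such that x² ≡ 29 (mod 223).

67, 156

Since 223 ≡ 3 (mod 4), a square root of 29 is 29^((223+1)/4) = 29^56 mod 223.
Repeated squaring: 29^2≡172, 29^4≡148, 29^8≡50, 29^16≡47, 29^32≡202 (mod 223).
29^56 = 29^(32+16+8) ≡ 156 (mod 223).
Check: 156² = 24336 ≡ 29 (mod 223). The two roots are 67 and 156.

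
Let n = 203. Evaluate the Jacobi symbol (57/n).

1

Reciprocity: 57 ≡ 1 and 203 ≡ 3 (mod 4), so (57/203) = +(203/57).
Reduce top mod 57: now compute (32/57).
Pull out 2^5: since 57 ≡ 1 (mod 8), (2/57) = +1, so (2/57)^5 = +1.
Reached (1/57) = 1. Collecting the sign flips along the way, the symbol is +1.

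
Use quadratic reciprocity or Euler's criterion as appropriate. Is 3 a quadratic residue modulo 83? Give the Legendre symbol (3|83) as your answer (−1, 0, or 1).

Euler's criterion: (3/83) ≡ 3^41 (mod 83).
3^2 ≡ 9 (mod 83)
3^4 ≡ 81 (mod 83)
3^8 ≡ 4 (mod 83)
3^16 ≡ 16 (mod 83)
3^32 ≡ 7 (mod 83)
3^41 = 3^(32+8+1) ≡ 1 (mod 83).
Result is 1, so (3/83) = 1.

1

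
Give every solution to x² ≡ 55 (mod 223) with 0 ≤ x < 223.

72, 151

Since 223 ≡ 3 (mod 4), a square root of 55 is 55^((223+1)/4) = 55^56 mod 223.
Repeated squaring: 55^2≡126, 55^4≡43, 55^8≡65, 55^16≡211, 55^32≡144 (mod 223).
55^56 = 55^(32+16+8) ≡ 72 (mod 223).
Check: 72² = 5184 ≡ 55 (mod 223). The two roots are 72 and 151.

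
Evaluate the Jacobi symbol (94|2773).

Pull out 2: since 2773 ≡ 5 (mod 8), (2/2773) = -1.
Reciprocity: 47 ≡ 3 and 2773 ≡ 1 (mod 4), so (47/2773) = +(2773/47).
Reduce top mod 47: now compute (0/47).
Top reduces to 0: gcd > 1, so the symbol is 0.

0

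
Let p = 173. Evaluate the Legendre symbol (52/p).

1

Pull out 2^2: since 173 ≡ 5 (mod 8), (2/173) = -1, so (2/173)^2 = +1.
Reciprocity: 13 ≡ 1 and 173 ≡ 1 (mod 4), so (13/173) = +(173/13).
Reduce top mod 13: now compute (4/13).
Pull out 2^2: since 13 ≡ 5 (mod 8), (2/13) = -1, so (2/13)^2 = +1.
Reached (1/13) = 1. Collecting the sign flips along the way, the symbol is +1.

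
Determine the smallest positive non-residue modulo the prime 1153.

5

(2/1153) = +1, so 2 is a residue.
(3/1153) = +1, so 3 is a residue.
(4/1153) = +1, so 4 is a residue.
(5/1153) = −1, so 5 is the smallest positive non-residue mod 1153.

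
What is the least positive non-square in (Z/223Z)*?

(2/223) = +1, so 2 is a residue.
(3/223) = −1, so 3 is the smallest positive non-residue mod 223.

3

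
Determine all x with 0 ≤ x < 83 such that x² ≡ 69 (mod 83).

22, 61

Since 83 ≡ 3 (mod 4), a square root of 69 is 69^((83+1)/4) = 69^21 mod 83.
Repeated squaring: 69^2≡30, 69^4≡70, 69^8≡3, 69^16≡9 (mod 83).
69^21 = 69^(16+4+1) ≡ 61 (mod 83).
Check: 61² = 3721 ≡ 69 (mod 83). The two roots are 22 and 61.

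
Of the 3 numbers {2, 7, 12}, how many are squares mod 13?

(2/13) = -1 → non-residue.
(7/13) = -1 → non-residue.
(12/13) = +1 → QR.
Total quadratic residues among the 3: 1.

1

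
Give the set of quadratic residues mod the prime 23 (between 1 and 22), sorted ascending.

1 2 3 4 6 8 9 12 13 16 18

Square k = 1,…,11 (k and 23−k give the same square):
1²=1, 2²=4, 3²=9, 4²=16, 5²≡2, 6²≡13, 7²≡3, 8²≡18, 9²≡12, 10²≡8, 11²≡6 (mod 23).
So the quadratic residues mod 23 are {1, 2, 3, 4, 6, 8, 9, 12, 13, 16, 18}.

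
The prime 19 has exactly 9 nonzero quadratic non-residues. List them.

2,3,8,10,12,13,14,15,18

Square k = 1,…,9 (k and 19−k give the same square):
1²=1, 2²=4, 3²=9, 4²=16, 5²≡6, 6²≡17, 7²≡11, 8²≡7, 9²≡5 (mod 19).
The residues are {1, 4, 5, 6, 7, 9, 11, 16, 17}; the non-residues are the remaining 9 nonzero classes.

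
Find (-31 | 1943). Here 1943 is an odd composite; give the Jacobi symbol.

First reduce: -31 ≡ 1912 (mod 1943).
Pull out 2^3: since 1943 ≡ 7 (mod 8), (2/1943) = +1, so (2/1943)^3 = +1.
Reciprocity: 239 ≡ 3 and 1943 ≡ 3 (mod 4), so (239/1943) = −(1943/239).
Reduce top mod 239: now compute (31/239).
Reciprocity: 31 ≡ 3 and 239 ≡ 3 (mod 4), so (31/239) = −(239/31).
Reduce top mod 31: now compute (22/31).
Pull out 2: since 31 ≡ 7 (mod 8), (2/31) = +1.
Reciprocity: 11 ≡ 3 and 31 ≡ 3 (mod 4), so (11/31) = −(31/11).
Reduce top mod 11: now compute (9/11).
Reciprocity: 9 ≡ 1 and 11 ≡ 3 (mod 4), so (9/11) = +(11/9).
Reduce top mod 9: now compute (2/9).
Pull out 2: since 9 ≡ 1 (mod 8), (2/9) = +1.
Reached (1/9) = 1. Collecting the sign flips along the way, the symbol is -1.

-1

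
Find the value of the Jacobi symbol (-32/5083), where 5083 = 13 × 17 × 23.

First reduce: -32 ≡ 5051 (mod 5083).
Reciprocity: 5051 ≡ 3 and 5083 ≡ 3 (mod 4), so (5051/5083) = −(5083/5051).
Reduce top mod 5051: now compute (32/5051).
Pull out 2^5: since 5051 ≡ 3 (mod 8), (2/5051) = -1, so (2/5051)^5 = -1.
Reached (1/5051) = 1. Collecting the sign flips along the way, the symbol is +1.

1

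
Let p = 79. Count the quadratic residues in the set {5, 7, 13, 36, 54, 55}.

(5/79) = +1 → QR.
(7/79) = -1 → non-residue.
(13/79) = +1 → QR.
(36/79) = +1 → QR.
(54/79) = -1 → non-residue.
(55/79) = +1 → QR.
Total quadratic residues among the 6: 4.

4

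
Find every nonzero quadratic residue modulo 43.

Square k = 1,…,21 (k and 43−k give the same square):
1²=1, 2²=4, 3²=9, 4²=16, 5²=25, 6²=36, 7²≡6, 8²≡21, 9²≡38, 10²≡14, 11²≡35, 12²≡15, 13²≡40, 14²≡24, 15²≡10, 16²≡41, 17²≡31, 18²≡23, 19²≡17, 20²≡13, 21²≡11 (mod 43).
So the quadratic residues mod 43 are {1, 4, 6, 9, 10, 11, 13, 14, 15, 16, 17, 21, 23, 24, 25, 31, 35, 36, 38, 40, 41}.

1,4,6,9,10,11,13,14,15,16,17,21,23,24,25,31,35,36,38,40,41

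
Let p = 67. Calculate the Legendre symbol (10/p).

Euler's criterion: (10/67) ≡ 10^33 (mod 67).
10^2 ≡ 33 (mod 67)
10^4 ≡ 17 (mod 67)
10^8 ≡ 21 (mod 67)
10^16 ≡ 39 (mod 67)
10^32 ≡ 47 (mod 67)
10^33 = 10^(32+1) ≡ 1 (mod 67).
Result is 1, so (10/67) = 1.

1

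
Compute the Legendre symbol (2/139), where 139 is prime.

-1

Pull out 2: since 139 ≡ 3 (mod 8), (2/139) = -1.
Reached (1/139) = 1. Collecting the sign flips along the way, the symbol is -1.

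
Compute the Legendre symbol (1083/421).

First reduce: 1083 ≡ 241 (mod 421).
Reciprocity: 241 ≡ 1 and 421 ≡ 1 (mod 4), so (241/421) = +(421/241).
Reduce top mod 241: now compute (180/241).
Pull out 2^2: since 241 ≡ 1 (mod 8), (2/241) = +1, so (2/241)^2 = +1.
Reciprocity: 45 ≡ 1 and 241 ≡ 1 (mod 4), so (45/241) = +(241/45).
Reduce top mod 45: now compute (16/45).
Pull out 2^4: since 45 ≡ 5 (mod 8), (2/45) = -1, so (2/45)^4 = +1.
Reached (1/45) = 1. Collecting the sign flips along the way, the symbol is +1.

1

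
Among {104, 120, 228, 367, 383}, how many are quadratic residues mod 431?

2

(104/431) = -1 → non-residue.
(120/431) = +1 → QR.
(228/431) = +1 → QR.
(367/431) = -1 → non-residue.
(383/431) = -1 → non-residue.
Total quadratic residues among the 5: 2.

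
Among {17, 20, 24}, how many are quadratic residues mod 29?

2

(17/29) = -1 → non-residue.
(20/29) = +1 → QR.
(24/29) = +1 → QR.
Total quadratic residues among the 3: 2.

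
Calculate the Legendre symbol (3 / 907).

-1

Euler's criterion: (3/907) ≡ 3^453 (mod 907).
3^2 ≡ 9 (mod 907)
3^4 ≡ 81 (mod 907)
3^8 ≡ 212 (mod 907)
3^16 ≡ 501 (mod 907)
3^32 ≡ 669 (mod 907)
3^64 ≡ 410 (mod 907)
3^128 ≡ 305 (mod 907)
3^256 ≡ 511 (mod 907)
3^453 = 3^(256+128+64+4+1) ≡ 906 (mod 907).
Result is 906 ≡ −1, so (3/907) = −1.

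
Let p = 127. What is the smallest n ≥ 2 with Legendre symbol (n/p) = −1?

(2/127) = +1, so 2 is a residue.
(3/127) = −1, so 3 is the smallest positive non-residue mod 127.

3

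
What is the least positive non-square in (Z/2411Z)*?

(2/2411) = −1, so 2 is the smallest positive non-residue mod 2411.

2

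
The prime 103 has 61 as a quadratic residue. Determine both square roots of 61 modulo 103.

Since 103 ≡ 3 (mod 4), a square root of 61 is 61^((103+1)/4) = 61^26 mod 103.
Repeated squaring: 61^2≡13, 61^4≡66, 61^8≡30, 61^16≡76 (mod 103).
61^26 = 61^(16+8+2) ≡ 79 (mod 103).
Check: 79² = 6241 ≡ 61 (mod 103). The two roots are 24 and 79.

24, 79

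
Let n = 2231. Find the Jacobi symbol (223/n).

Reciprocity: 223 ≡ 3 and 2231 ≡ 3 (mod 4), so (223/2231) = −(2231/223).
Reduce top mod 223: now compute (1/223).
Reached (1/223) = 1. Collecting the sign flips along the way, the symbol is -1.

-1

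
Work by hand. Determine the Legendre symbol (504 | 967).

-1

Pull out 2^3: since 967 ≡ 7 (mod 8), (2/967) = +1, so (2/967)^3 = +1.
Reciprocity: 63 ≡ 3 and 967 ≡ 3 (mod 4), so (63/967) = −(967/63).
Reduce top mod 63: now compute (22/63).
Pull out 2: since 63 ≡ 7 (mod 8), (2/63) = +1.
Reciprocity: 11 ≡ 3 and 63 ≡ 3 (mod 4), so (11/63) = −(63/11).
Reduce top mod 11: now compute (8/11).
Pull out 2^3: since 11 ≡ 3 (mod 8), (2/11) = -1, so (2/11)^3 = -1.
Reached (1/11) = 1. Collecting the sign flips along the way, the symbol is -1.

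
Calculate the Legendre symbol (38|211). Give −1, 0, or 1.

Pull out 2: since 211 ≡ 3 (mod 8), (2/211) = -1.
Reciprocity: 19 ≡ 3 and 211 ≡ 3 (mod 4), so (19/211) = −(211/19).
Reduce top mod 19: now compute (2/19).
Pull out 2: since 19 ≡ 3 (mod 8), (2/19) = -1.
Reached (1/19) = 1. Collecting the sign flips along the way, the symbol is -1.

-1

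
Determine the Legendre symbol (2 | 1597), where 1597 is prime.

-1

Pull out 2: since 1597 ≡ 5 (mod 8), (2/1597) = -1.
Reached (1/1597) = 1. Collecting the sign flips along the way, the symbol is -1.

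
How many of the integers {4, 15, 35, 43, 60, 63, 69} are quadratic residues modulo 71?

(4/71) = +1 → QR.
(15/71) = +1 → QR.
(35/71) = -1 → non-residue.
(43/71) = +1 → QR.
(60/71) = +1 → QR.
(63/71) = -1 → non-residue.
(69/71) = -1 → non-residue.
Total quadratic residues among the 7: 4.

4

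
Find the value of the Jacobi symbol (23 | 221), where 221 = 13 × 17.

Reciprocity: 23 ≡ 3 and 221 ≡ 1 (mod 4), so (23/221) = +(221/23).
Reduce top mod 23: now compute (14/23).
Pull out 2: since 23 ≡ 7 (mod 8), (2/23) = +1.
Reciprocity: 7 ≡ 3 and 23 ≡ 3 (mod 4), so (7/23) = −(23/7).
Reduce top mod 7: now compute (2/7).
Pull out 2: since 7 ≡ 7 (mod 8), (2/7) = +1.
Reached (1/7) = 1. Collecting the sign flips along the way, the symbol is -1.

-1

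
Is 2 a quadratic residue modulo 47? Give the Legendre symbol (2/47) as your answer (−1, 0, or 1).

Euler's criterion: (2/47) ≡ 2^23 (mod 47).
2^2 ≡ 4 (mod 47)
2^4 ≡ 16 (mod 47)
2^8 ≡ 21 (mod 47)
2^16 ≡ 18 (mod 47)
2^23 = 2^(16+4+2+1) ≡ 1 (mod 47).
Result is 1, so (2/47) = 1.

1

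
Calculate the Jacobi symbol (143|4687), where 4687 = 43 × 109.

1

Reciprocity: 143 ≡ 3 and 4687 ≡ 3 (mod 4), so (143/4687) = −(4687/143).
Reduce top mod 143: now compute (111/143).
Reciprocity: 111 ≡ 3 and 143 ≡ 3 (mod 4), so (111/143) = −(143/111).
Reduce top mod 111: now compute (32/111).
Pull out 2^5: since 111 ≡ 7 (mod 8), (2/111) = +1, so (2/111)^5 = +1.
Reached (1/111) = 1. Collecting the sign flips along the way, the symbol is +1.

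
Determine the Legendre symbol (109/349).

Reciprocity: 109 ≡ 1 and 349 ≡ 1 (mod 4), so (109/349) = +(349/109).
Reduce top mod 109: now compute (22/109).
Pull out 2: since 109 ≡ 5 (mod 8), (2/109) = -1.
Reciprocity: 11 ≡ 3 and 109 ≡ 1 (mod 4), so (11/109) = +(109/11).
Reduce top mod 11: now compute (10/11).
Pull out 2: since 11 ≡ 3 (mod 8), (2/11) = -1.
Reciprocity: 5 ≡ 1 and 11 ≡ 3 (mod 4), so (5/11) = +(11/5).
Reduce top mod 5: now compute (1/5).
Reached (1/5) = 1. Collecting the sign flips along the way, the symbol is +1.

1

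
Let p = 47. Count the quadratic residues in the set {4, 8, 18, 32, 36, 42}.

6

(4/47) = +1 → QR.
(8/47) = +1 → QR.
(18/47) = +1 → QR.
(32/47) = +1 → QR.
(36/47) = +1 → QR.
(42/47) = +1 → QR.
Total quadratic residues among the 6: 6.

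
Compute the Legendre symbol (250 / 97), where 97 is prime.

-1

First reduce: 250 ≡ 56 (mod 97).
Pull out 2^3: since 97 ≡ 1 (mod 8), (2/97) = +1, so (2/97)^3 = +1.
Reciprocity: 7 ≡ 3 and 97 ≡ 1 (mod 4), so (7/97) = +(97/7).
Reduce top mod 7: now compute (6/7).
Pull out 2: since 7 ≡ 7 (mod 8), (2/7) = +1.
Reciprocity: 3 ≡ 3 and 7 ≡ 3 (mod 4), so (3/7) = −(7/3).
Reduce top mod 3: now compute (1/3).
Reached (1/3) = 1. Collecting the sign flips along the way, the symbol is -1.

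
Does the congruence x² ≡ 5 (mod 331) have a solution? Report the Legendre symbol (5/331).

Euler's criterion: (5/331) ≡ 5^165 (mod 331).
5^2 ≡ 25 (mod 331)
5^4 ≡ 294 (mod 331)
5^8 ≡ 45 (mod 331)
5^16 ≡ 39 (mod 331)
5^32 ≡ 197 (mod 331)
5^64 ≡ 82 (mod 331)
5^128 ≡ 104 (mod 331)
5^165 = 5^(128+32+4+1) ≡ 1 (mod 331).
Result is 1, so (5/331) = 1.

1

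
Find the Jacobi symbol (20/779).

Pull out 2^2: since 779 ≡ 3 (mod 8), (2/779) = -1, so (2/779)^2 = +1.
Reciprocity: 5 ≡ 1 and 779 ≡ 3 (mod 4), so (5/779) = +(779/5).
Reduce top mod 5: now compute (4/5).
Pull out 2^2: since 5 ≡ 5 (mod 8), (2/5) = -1, so (2/5)^2 = +1.
Reached (1/5) = 1. Collecting the sign flips along the way, the symbol is +1.

1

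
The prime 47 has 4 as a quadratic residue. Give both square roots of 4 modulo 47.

2, 45

Since 47 ≡ 3 (mod 4), a square root of 4 is 4^((47+1)/4) = 4^12 mod 47.
Repeated squaring: 4^2≡16, 4^4≡21, 4^8≡18 (mod 47).
4^12 = 4^(8+4) ≡ 2 (mod 47).
Check: 2² = 4 ≡ 4 (mod 47). The two roots are 2 and 45.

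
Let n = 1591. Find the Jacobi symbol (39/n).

1

Reciprocity: 39 ≡ 3 and 1591 ≡ 3 (mod 4), so (39/1591) = −(1591/39).
Reduce top mod 39: now compute (31/39).
Reciprocity: 31 ≡ 3 and 39 ≡ 3 (mod 4), so (31/39) = −(39/31).
Reduce top mod 31: now compute (8/31).
Pull out 2^3: since 31 ≡ 7 (mod 8), (2/31) = +1, so (2/31)^3 = +1.
Reached (1/31) = 1. Collecting the sign flips along the way, the symbol is +1.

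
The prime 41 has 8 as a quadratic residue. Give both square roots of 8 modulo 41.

7, 34

41 ≡ 1 (mod 4), so we find a root by search.
Trying successive values, 7² = 49 ≡ 8 (mod 41). The other root is 41 − 7 = 34.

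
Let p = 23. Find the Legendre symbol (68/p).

Euler's criterion: (68/23) ≡ 22^11 (mod 23).
22^2 ≡ 1 (mod 23)
22^4 ≡ 1 (mod 23)
22^8 ≡ 1 (mod 23)
22^11 = 22^(8+2+1) ≡ 22 (mod 23).
Result is 22 ≡ −1, so (68/23) = −1.

-1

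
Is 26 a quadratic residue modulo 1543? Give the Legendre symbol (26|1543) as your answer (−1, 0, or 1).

Pull out 2: since 1543 ≡ 7 (mod 8), (2/1543) = +1.
Reciprocity: 13 ≡ 1 and 1543 ≡ 3 (mod 4), so (13/1543) = +(1543/13).
Reduce top mod 13: now compute (9/13).
Reciprocity: 9 ≡ 1 and 13 ≡ 1 (mod 4), so (9/13) = +(13/9).
Reduce top mod 9: now compute (4/9).
Pull out 2^2: since 9 ≡ 1 (mod 8), (2/9) = +1, so (2/9)^2 = +1.
Reached (1/9) = 1. Collecting the sign flips along the way, the symbol is +1.

1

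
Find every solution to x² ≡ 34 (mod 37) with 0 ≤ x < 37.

16, 21

37 ≡ 1 (mod 4), so we find a root by search.
Trying successive values, 16² = 256 ≡ 34 (mod 37). The other root is 37 − 16 = 21.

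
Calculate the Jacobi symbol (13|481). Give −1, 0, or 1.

Reciprocity: 13 ≡ 1 and 481 ≡ 1 (mod 4), so (13/481) = +(481/13).
Reduce top mod 13: now compute (0/13).
Top reduces to 0: gcd > 1, so the symbol is 0.

0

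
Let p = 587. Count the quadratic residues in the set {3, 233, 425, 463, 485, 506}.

(3/587) = +1 → QR.
(233/587) = +1 → QR.
(425/587) = +1 → QR.
(463/587) = -1 → non-residue.
(485/587) = +1 → QR.
(506/587) = -1 → non-residue.
Total quadratic residues among the 6: 4.

4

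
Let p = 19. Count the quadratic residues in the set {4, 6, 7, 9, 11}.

5

(4/19) = +1 → QR.
(6/19) = +1 → QR.
(7/19) = +1 → QR.
(9/19) = +1 → QR.
(11/19) = +1 → QR.
Total quadratic residues among the 5: 5.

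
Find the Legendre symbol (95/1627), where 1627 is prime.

-1

Reciprocity: 95 ≡ 3 and 1627 ≡ 3 (mod 4), so (95/1627) = −(1627/95).
Reduce top mod 95: now compute (12/95).
Pull out 2^2: since 95 ≡ 7 (mod 8), (2/95) = +1, so (2/95)^2 = +1.
Reciprocity: 3 ≡ 3 and 95 ≡ 3 (mod 4), so (3/95) = −(95/3).
Reduce top mod 3: now compute (2/3).
Pull out 2: since 3 ≡ 3 (mod 8), (2/3) = -1.
Reached (1/3) = 1. Collecting the sign flips along the way, the symbol is -1.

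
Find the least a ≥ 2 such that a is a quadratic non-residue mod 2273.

(2/2273) = +1, so 2 is a residue.
(3/2273) = −1, so 3 is the smallest positive non-residue mod 2273.

3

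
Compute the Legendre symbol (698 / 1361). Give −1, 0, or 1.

-1

Pull out 2: since 1361 ≡ 1 (mod 8), (2/1361) = +1.
Reciprocity: 349 ≡ 1 and 1361 ≡ 1 (mod 4), so (349/1361) = +(1361/349).
Reduce top mod 349: now compute (314/349).
Pull out 2: since 349 ≡ 5 (mod 8), (2/349) = -1.
Reciprocity: 157 ≡ 1 and 349 ≡ 1 (mod 4), so (157/349) = +(349/157).
Reduce top mod 157: now compute (35/157).
Reciprocity: 35 ≡ 3 and 157 ≡ 1 (mod 4), so (35/157) = +(157/35).
Reduce top mod 35: now compute (17/35).
Reciprocity: 17 ≡ 1 and 35 ≡ 3 (mod 4), so (17/35) = +(35/17).
Reduce top mod 17: now compute (1/17).
Reached (1/17) = 1. Collecting the sign flips along the way, the symbol is -1.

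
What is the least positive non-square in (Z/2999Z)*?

(2/2999) = +1, so 2 is a residue.
(3/2999) = +1, so 3 is a residue.
(4/2999) = +1, so 4 is a residue.
(5/2999) = +1, so 5 is a residue.
(6/2999) = +1, so 6 is a residue.
(7/2999) = +1, so 7 is a residue.
(8/2999) = +1, so 8 is a residue.
(9/2999) = +1, so 9 is a residue.
(10/2999) = +1, so 10 is a residue.
(11/2999) = +1, so 11 is a residue.
(12/2999) = +1, so 12 is a residue.
(13/2999) = +1, so 13 is a residue.
(14/2999) = +1, so 14 is a residue.
(15/2999) = +1, so 15 is a residue.
(16/2999) = +1, so 16 is a residue.
(17/2999) = −1, so 17 is the smallest positive non-residue mod 2999.

17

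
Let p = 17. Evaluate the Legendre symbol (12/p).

Pull out 2^2: since 17 ≡ 1 (mod 8), (2/17) = +1, so (2/17)^2 = +1.
Reciprocity: 3 ≡ 3 and 17 ≡ 1 (mod 4), so (3/17) = +(17/3).
Reduce top mod 3: now compute (2/3).
Pull out 2: since 3 ≡ 3 (mod 8), (2/3) = -1.
Reached (1/3) = 1. Collecting the sign flips along the way, the symbol is -1.

-1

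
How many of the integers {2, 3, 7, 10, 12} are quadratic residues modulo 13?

3

(2/13) = -1 → non-residue.
(3/13) = +1 → QR.
(7/13) = -1 → non-residue.
(10/13) = +1 → QR.
(12/13) = +1 → QR.
Total quadratic residues among the 5: 3.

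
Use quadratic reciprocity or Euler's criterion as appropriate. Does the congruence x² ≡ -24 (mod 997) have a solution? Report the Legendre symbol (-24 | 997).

-1

First reduce: -24 ≡ 973 (mod 997).
Reciprocity: 973 ≡ 1 and 997 ≡ 1 (mod 4), so (973/997) = +(997/973).
Reduce top mod 973: now compute (24/973).
Pull out 2^3: since 973 ≡ 5 (mod 8), (2/973) = -1, so (2/973)^3 = -1.
Reciprocity: 3 ≡ 3 and 973 ≡ 1 (mod 4), so (3/973) = +(973/3).
Reduce top mod 3: now compute (1/3).
Reached (1/3) = 1. Collecting the sign flips along the way, the symbol is -1.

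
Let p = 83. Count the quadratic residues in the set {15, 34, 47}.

0

(15/83) = -1 → non-residue.
(34/83) = -1 → non-residue.
(47/83) = -1 → non-residue.
Total quadratic residues among the 3: 0.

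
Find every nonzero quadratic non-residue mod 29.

2, 3, 8, 10, 11, 12, 14, 15, 17, 18, 19, 21, 26, 27

Square k = 1,…,14 (k and 29−k give the same square):
1²=1, 2²=4, 3²=9, 4²=16, 5²=25, 6²≡7, 7²≡20, 8²≡6, 9²≡23, 10²≡13, 11²≡5, 12²≡28, 13²≡24, 14²≡22 (mod 29).
The residues are {1, 4, 5, 6, 7, 9, 13, 16, 20, 22, 23, 24, 25, 28}; the non-residues are the remaining 14 nonzero classes.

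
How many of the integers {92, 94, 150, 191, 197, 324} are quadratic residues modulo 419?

4

(92/419) = +1 → QR.
(94/419) = -1 → non-residue.
(150/419) = -1 → non-residue.
(191/419) = +1 → QR.
(197/419) = +1 → QR.
(324/419) = +1 → QR.
Total quadratic residues among the 6: 4.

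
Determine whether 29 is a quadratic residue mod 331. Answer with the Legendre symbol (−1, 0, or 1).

-1

Euler's criterion: (29/331) ≡ 29^165 (mod 331).
29^2 ≡ 179 (mod 331)
29^4 ≡ 265 (mod 331)
29^8 ≡ 53 (mod 331)
29^16 ≡ 161 (mod 331)
29^32 ≡ 103 (mod 331)
29^64 ≡ 17 (mod 331)
29^128 ≡ 289 (mod 331)
29^165 = 29^(128+32+4+1) ≡ 330 (mod 331).
Result is 330 ≡ −1, so (29/331) = −1.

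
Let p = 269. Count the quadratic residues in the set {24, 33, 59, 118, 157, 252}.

2

(24/269) = +1 → QR.
(33/269) = -1 → non-residue.
(59/269) = -1 → non-residue.
(118/269) = +1 → QR.
(157/269) = -1 → non-residue.
(252/269) = -1 → non-residue.
Total quadratic residues among the 6: 2.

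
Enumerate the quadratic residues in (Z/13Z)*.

1,3,4,9,10,12

Square k = 1,…,6 (k and 13−k give the same square):
1²=1, 2²=4, 3²=9, 4²≡3, 5²≡12, 6²≡10 (mod 13).
So the quadratic residues mod 13 are {1, 3, 4, 9, 10, 12}.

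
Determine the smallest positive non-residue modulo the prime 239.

(2/239) = +1, so 2 is a residue.
(3/239) = +1, so 3 is a residue.
(4/239) = +1, so 4 is a residue.
(5/239) = +1, so 5 is a residue.
(6/239) = +1, so 6 is a residue.
(7/239) = −1, so 7 is the smallest positive non-residue mod 239.

7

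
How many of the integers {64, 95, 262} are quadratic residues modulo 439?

(64/439) = +1 → QR.
(95/439) = +1 → QR.
(262/439) = -1 → non-residue.
Total quadratic residues among the 3: 2.

2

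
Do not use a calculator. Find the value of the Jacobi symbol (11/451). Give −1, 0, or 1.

0

Reciprocity: 11 ≡ 3 and 451 ≡ 3 (mod 4), so (11/451) = −(451/11).
Reduce top mod 11: now compute (0/11).
Top reduces to 0: gcd > 1, so the symbol is 0.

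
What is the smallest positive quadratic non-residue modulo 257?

(2/257) = +1, so 2 is a residue.
(3/257) = −1, so 3 is the smallest positive non-residue mod 257.

3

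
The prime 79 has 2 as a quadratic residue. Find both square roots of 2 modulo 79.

Since 79 ≡ 3 (mod 4), a square root of 2 is 2^((79+1)/4) = 2^20 mod 79.
Repeated squaring: 2^2≡4, 2^4≡16, 2^8≡19, 2^16≡45 (mod 79).
2^20 = 2^(16+4) ≡ 9 (mod 79).
Check: 9² = 81 ≡ 2 (mod 79). The two roots are 9 and 70.

9, 70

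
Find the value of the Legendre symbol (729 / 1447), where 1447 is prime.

1

Reciprocity: 729 ≡ 1 and 1447 ≡ 3 (mod 4), so (729/1447) = +(1447/729).
Reduce top mod 729: now compute (718/729).
Pull out 2: since 729 ≡ 1 (mod 8), (2/729) = +1.
Reciprocity: 359 ≡ 3 and 729 ≡ 1 (mod 4), so (359/729) = +(729/359).
Reduce top mod 359: now compute (11/359).
Reciprocity: 11 ≡ 3 and 359 ≡ 3 (mod 4), so (11/359) = −(359/11).
Reduce top mod 11: now compute (7/11).
Reciprocity: 7 ≡ 3 and 11 ≡ 3 (mod 4), so (7/11) = −(11/7).
Reduce top mod 7: now compute (4/7).
Pull out 2^2: since 7 ≡ 7 (mod 8), (2/7) = +1, so (2/7)^2 = +1.
Reached (1/7) = 1. Collecting the sign flips along the way, the symbol is +1.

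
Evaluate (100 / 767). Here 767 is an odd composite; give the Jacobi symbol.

Pull out 2^2: since 767 ≡ 7 (mod 8), (2/767) = +1, so (2/767)^2 = +1.
Reciprocity: 25 ≡ 1 and 767 ≡ 3 (mod 4), so (25/767) = +(767/25).
Reduce top mod 25: now compute (17/25).
Reciprocity: 17 ≡ 1 and 25 ≡ 1 (mod 4), so (17/25) = +(25/17).
Reduce top mod 17: now compute (8/17).
Pull out 2^3: since 17 ≡ 1 (mod 8), (2/17) = +1, so (2/17)^3 = +1.
Reached (1/17) = 1. Collecting the sign flips along the way, the symbol is +1.

1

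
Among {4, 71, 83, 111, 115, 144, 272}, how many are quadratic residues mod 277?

(4/277) = +1 → QR.
(71/277) = +1 → QR.
(83/277) = +1 → QR.
(111/277) = -1 → non-residue.
(115/277) = -1 → non-residue.
(144/277) = +1 → QR.
(272/277) = -1 → non-residue.
Total quadratic residues among the 7: 4.

4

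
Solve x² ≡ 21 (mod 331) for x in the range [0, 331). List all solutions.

141, 190

Since 331 ≡ 3 (mod 4), a square root of 21 is 21^((331+1)/4) = 21^83 mod 331.
Repeated squaring: 21^2≡110, 21^4≡184, 21^8≡94, 21^16≡230, 21^32≡271, 21^64≡290 (mod 331).
21^83 = 21^(64+16+2+1) ≡ 141 (mod 331).
Check: 141² = 19881 ≡ 21 (mod 331). The two roots are 141 and 190.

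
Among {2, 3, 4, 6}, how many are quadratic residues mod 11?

2

(2/11) = -1 → non-residue.
(3/11) = +1 → QR.
(4/11) = +1 → QR.
(6/11) = -1 → non-residue.
Total quadratic residues among the 4: 2.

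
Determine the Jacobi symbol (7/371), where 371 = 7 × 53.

0

Reciprocity: 7 ≡ 3 and 371 ≡ 3 (mod 4), so (7/371) = −(371/7).
Reduce top mod 7: now compute (0/7).
Top reduces to 0: gcd > 1, so the symbol is 0.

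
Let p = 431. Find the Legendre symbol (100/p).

Euler's criterion: (100/431) ≡ 100^215 (mod 431).
100^2 ≡ 87 (mod 431)
100^4 ≡ 242 (mod 431)
100^8 ≡ 379 (mod 431)
100^16 ≡ 118 (mod 431)
100^32 ≡ 132 (mod 431)
100^64 ≡ 184 (mod 431)
100^128 ≡ 238 (mod 431)
100^215 = 100^(128+64+16+4+2+1) ≡ 1 (mod 431).
Result is 1, so (100/431) = 1.

1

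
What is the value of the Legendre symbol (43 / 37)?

-1

First reduce: 43 ≡ 6 (mod 37).
Pull out 2: since 37 ≡ 5 (mod 8), (2/37) = -1.
Reciprocity: 3 ≡ 3 and 37 ≡ 1 (mod 4), so (3/37) = +(37/3).
Reduce top mod 3: now compute (1/3).
Reached (1/3) = 1. Collecting the sign flips along the way, the symbol is -1.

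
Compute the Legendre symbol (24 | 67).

1

Euler's criterion: (24/67) ≡ 24^33 (mod 67).
24^2 ≡ 40 (mod 67)
24^4 ≡ 59 (mod 67)
24^8 ≡ 64 (mod 67)
24^16 ≡ 9 (mod 67)
24^32 ≡ 14 (mod 67)
24^33 = 24^(32+1) ≡ 1 (mod 67).
Result is 1, so (24/67) = 1.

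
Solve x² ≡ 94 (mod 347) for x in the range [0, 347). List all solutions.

21, 326

Since 347 ≡ 3 (mod 4), a square root of 94 is 94^((347+1)/4) = 94^87 mod 347.
Repeated squaring: 94^2≡161, 94^4≡243, 94^8≡59, 94^16≡11, 94^32≡121, 94^64≡67 (mod 347).
94^87 = 94^(64+16+4+2+1) ≡ 326 (mod 347).
Check: 326² = 106276 ≡ 94 (mod 347). The two roots are 21 and 326.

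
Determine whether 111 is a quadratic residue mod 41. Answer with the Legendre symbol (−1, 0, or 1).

First reduce: 111 ≡ 29 (mod 41).
Reciprocity: 29 ≡ 1 and 41 ≡ 1 (mod 4), so (29/41) = +(41/29).
Reduce top mod 29: now compute (12/29).
Pull out 2^2: since 29 ≡ 5 (mod 8), (2/29) = -1, so (2/29)^2 = +1.
Reciprocity: 3 ≡ 3 and 29 ≡ 1 (mod 4), so (3/29) = +(29/3).
Reduce top mod 3: now compute (2/3).
Pull out 2: since 3 ≡ 3 (mod 8), (2/3) = -1.
Reached (1/3) = 1. Collecting the sign flips along the way, the symbol is -1.

-1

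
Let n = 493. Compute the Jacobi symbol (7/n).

Reciprocity: 7 ≡ 3 and 493 ≡ 1 (mod 4), so (7/493) = +(493/7).
Reduce top mod 7: now compute (3/7).
Reciprocity: 3 ≡ 3 and 7 ≡ 3 (mod 4), so (3/7) = −(7/3).
Reduce top mod 3: now compute (1/3).
Reached (1/3) = 1. Collecting the sign flips along the way, the symbol is -1.

-1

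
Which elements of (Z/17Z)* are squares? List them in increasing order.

1,2,4,8,9,13,15,16

Square k = 1,…,8 (k and 17−k give the same square):
1²=1, 2²=4, 3²=9, 4²=16, 5²≡8, 6²≡2, 7²≡15, 8²≡13 (mod 17).
So the quadratic residues mod 17 are {1, 2, 4, 8, 9, 13, 15, 16}.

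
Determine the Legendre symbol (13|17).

1

Reciprocity: 13 ≡ 1 and 17 ≡ 1 (mod 4), so (13/17) = +(17/13).
Reduce top mod 13: now compute (4/13).
Pull out 2^2: since 13 ≡ 5 (mod 8), (2/13) = -1, so (2/13)^2 = +1.
Reached (1/13) = 1. Collecting the sign flips along the way, the symbol is +1.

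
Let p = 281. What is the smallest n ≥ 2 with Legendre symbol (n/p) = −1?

(2/281) = +1, so 2 is a residue.
(3/281) = −1, so 3 is the smallest positive non-residue mod 281.

3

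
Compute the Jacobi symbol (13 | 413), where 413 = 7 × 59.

1

Reciprocity: 13 ≡ 1 and 413 ≡ 1 (mod 4), so (13/413) = +(413/13).
Reduce top mod 13: now compute (10/13).
Pull out 2: since 13 ≡ 5 (mod 8), (2/13) = -1.
Reciprocity: 5 ≡ 1 and 13 ≡ 1 (mod 4), so (5/13) = +(13/5).
Reduce top mod 5: now compute (3/5).
Reciprocity: 3 ≡ 3 and 5 ≡ 1 (mod 4), so (3/5) = +(5/3).
Reduce top mod 3: now compute (2/3).
Pull out 2: since 3 ≡ 3 (mod 8), (2/3) = -1.
Reached (1/3) = 1. Collecting the sign flips along the way, the symbol is +1.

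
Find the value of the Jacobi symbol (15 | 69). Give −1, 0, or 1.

0

Reciprocity: 15 ≡ 3 and 69 ≡ 1 (mod 4), so (15/69) = +(69/15).
Reduce top mod 15: now compute (9/15).
Reciprocity: 9 ≡ 1 and 15 ≡ 3 (mod 4), so (9/15) = +(15/9).
Reduce top mod 9: now compute (6/9).
Pull out 2: since 9 ≡ 1 (mod 8), (2/9) = +1.
Reciprocity: 3 ≡ 3 and 9 ≡ 1 (mod 4), so (3/9) = +(9/3).
Reduce top mod 3: now compute (0/3).
Top reduces to 0: gcd > 1, so the symbol is 0.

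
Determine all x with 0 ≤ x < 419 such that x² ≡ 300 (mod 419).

Since 419 ≡ 3 (mod 4), a square root of 300 is 300^((419+1)/4) = 300^105 mod 419.
Repeated squaring: 300^2≡334, 300^4≡102, 300^8≡348, 300^16≡13, 300^32≡169, 300^64≡69 (mod 419).
300^105 = 300^(64+32+8+1) ≡ 129 (mod 419).
Check: 129² = 16641 ≡ 300 (mod 419). The two roots are 129 and 290.

129, 290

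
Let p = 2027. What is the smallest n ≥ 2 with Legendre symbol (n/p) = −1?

2

(2/2027) = −1, so 2 is the smallest positive non-residue mod 2027.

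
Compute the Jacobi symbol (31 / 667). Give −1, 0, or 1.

-1

Reciprocity: 31 ≡ 3 and 667 ≡ 3 (mod 4), so (31/667) = −(667/31).
Reduce top mod 31: now compute (16/31).
Pull out 2^4: since 31 ≡ 7 (mod 8), (2/31) = +1, so (2/31)^4 = +1.
Reached (1/31) = 1. Collecting the sign flips along the way, the symbol is -1.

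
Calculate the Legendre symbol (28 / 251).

Pull out 2^2: since 251 ≡ 3 (mod 8), (2/251) = -1, so (2/251)^2 = +1.
Reciprocity: 7 ≡ 3 and 251 ≡ 3 (mod 4), so (7/251) = −(251/7).
Reduce top mod 7: now compute (6/7).
Pull out 2: since 7 ≡ 7 (mod 8), (2/7) = +1.
Reciprocity: 3 ≡ 3 and 7 ≡ 3 (mod 4), so (3/7) = −(7/3).
Reduce top mod 3: now compute (1/3).
Reached (1/3) = 1. Collecting the sign flips along the way, the symbol is +1.

1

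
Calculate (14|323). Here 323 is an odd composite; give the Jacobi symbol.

1

Pull out 2: since 323 ≡ 3 (mod 8), (2/323) = -1.
Reciprocity: 7 ≡ 3 and 323 ≡ 3 (mod 4), so (7/323) = −(323/7).
Reduce top mod 7: now compute (1/7).
Reached (1/7) = 1. Collecting the sign flips along the way, the symbol is +1.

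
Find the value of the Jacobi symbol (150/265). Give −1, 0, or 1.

0

Pull out 2: since 265 ≡ 1 (mod 8), (2/265) = +1.
Reciprocity: 75 ≡ 3 and 265 ≡ 1 (mod 4), so (75/265) = +(265/75).
Reduce top mod 75: now compute (40/75).
Pull out 2^3: since 75 ≡ 3 (mod 8), (2/75) = -1, so (2/75)^3 = -1.
Reciprocity: 5 ≡ 1 and 75 ≡ 3 (mod 4), so (5/75) = +(75/5).
Reduce top mod 5: now compute (0/5).
Top reduces to 0: gcd > 1, so the symbol is 0.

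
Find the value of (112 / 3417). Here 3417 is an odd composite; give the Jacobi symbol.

Pull out 2^4: since 3417 ≡ 1 (mod 8), (2/3417) = +1, so (2/3417)^4 = +1.
Reciprocity: 7 ≡ 3 and 3417 ≡ 1 (mod 4), so (7/3417) = +(3417/7).
Reduce top mod 7: now compute (1/7).
Reached (1/7) = 1. Collecting the sign flips along the way, the symbol is +1.

1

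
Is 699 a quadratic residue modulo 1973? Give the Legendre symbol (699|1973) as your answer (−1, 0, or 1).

-1

Reciprocity: 699 ≡ 3 and 1973 ≡ 1 (mod 4), so (699/1973) = +(1973/699).
Reduce top mod 699: now compute (575/699).
Reciprocity: 575 ≡ 3 and 699 ≡ 3 (mod 4), so (575/699) = −(699/575).
Reduce top mod 575: now compute (124/575).
Pull out 2^2: since 575 ≡ 7 (mod 8), (2/575) = +1, so (2/575)^2 = +1.
Reciprocity: 31 ≡ 3 and 575 ≡ 3 (mod 4), so (31/575) = −(575/31).
Reduce top mod 31: now compute (17/31).
Reciprocity: 17 ≡ 1 and 31 ≡ 3 (mod 4), so (17/31) = +(31/17).
Reduce top mod 17: now compute (14/17).
Pull out 2: since 17 ≡ 1 (mod 8), (2/17) = +1.
Reciprocity: 7 ≡ 3 and 17 ≡ 1 (mod 4), so (7/17) = +(17/7).
Reduce top mod 7: now compute (3/7).
Reciprocity: 3 ≡ 3 and 7 ≡ 3 (mod 4), so (3/7) = −(7/3).
Reduce top mod 3: now compute (1/3).
Reached (1/3) = 1. Collecting the sign flips along the way, the symbol is -1.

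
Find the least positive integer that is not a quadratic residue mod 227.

2

(2/227) = −1, so 2 is the smallest positive non-residue mod 227.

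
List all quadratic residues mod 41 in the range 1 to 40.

1,2,4,5,8,9,10,16,18,20,21,23,25,31,32,33,36,37,39,40

Square k = 1,…,20 (k and 41−k give the same square):
1²=1, 2²=4, 3²=9, 4²=16, 5²=25, 6²=36, 7²≡8, 8²≡23, 9²≡40, 10²≡18, 11²≡39, 12²≡21, 13²≡5, 14²≡32, 15²≡20, 16²≡10, 17²≡2, 18²≡37, 19²≡33, 20²≡31 (mod 41).
So the quadratic residues mod 41 are {1, 2, 4, 5, 8, 9, 10, 16, 18, 20, 21, 23, 25, 31, 32, 33, 36, 37, 39, 40}.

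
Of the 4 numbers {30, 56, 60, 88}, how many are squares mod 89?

1

(30/89) = -1 → non-residue.
(56/89) = -1 → non-residue.
(60/89) = -1 → non-residue.
(88/89) = +1 → QR.
Total quadratic residues among the 4: 1.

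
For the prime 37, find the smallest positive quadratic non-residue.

(2/37) = −1, so 2 is the smallest positive non-residue mod 37.

2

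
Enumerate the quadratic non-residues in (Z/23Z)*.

5 7 10 11 14 15 17 19 20 21 22

Square k = 1,…,11 (k and 23−k give the same square):
1²=1, 2²=4, 3²=9, 4²=16, 5²≡2, 6²≡13, 7²≡3, 8²≡18, 9²≡12, 10²≡8, 11²≡6 (mod 23).
The residues are {1, 2, 3, 4, 6, 8, 9, 12, 13, 16, 18}; the non-residues are the remaining 11 nonzero classes.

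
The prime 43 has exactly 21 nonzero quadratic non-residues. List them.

Square k = 1,…,21 (k and 43−k give the same square):
1²=1, 2²=4, 3²=9, 4²=16, 5²=25, 6²=36, 7²≡6, 8²≡21, 9²≡38, 10²≡14, 11²≡35, 12²≡15, 13²≡40, 14²≡24, 15²≡10, 16²≡41, 17²≡31, 18²≡23, 19²≡17, 20²≡13, 21²≡11 (mod 43).
The residues are {1, 4, 6, 9, 10, 11, 13, 14, 15, 16, 17, 21, 23, 24, 25, 31, 35, 36, 38, 40, 41}; the non-residues are the remaining 21 nonzero classes.

2,3,5,7,8,12,18,19,20,22,26,27,28,29,30,32,33,34,37,39,42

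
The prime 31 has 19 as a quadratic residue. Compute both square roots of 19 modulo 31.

9, 22

Since 31 ≡ 3 (mod 4), a square root of 19 is 19^((31+1)/4) = 19^8 mod 31.
Repeated squaring: 19^2≡20, 19^4≡28, 19^8≡9 (mod 31).
19^8 = 19^(8) ≡ 9 (mod 31).
Check: 9² = 81 ≡ 19 (mod 31). The two roots are 9 and 22.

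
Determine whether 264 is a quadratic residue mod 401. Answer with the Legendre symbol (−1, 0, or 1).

Euler's criterion: (264/401) ≡ 264^200 (mod 401).
264^2 ≡ 323 (mod 401)
264^4 ≡ 69 (mod 401)
264^8 ≡ 350 (mod 401)
264^16 ≡ 195 (mod 401)
264^32 ≡ 331 (mod 401)
264^64 ≡ 88 (mod 401)
264^128 ≡ 125 (mod 401)
264^200 = 264^(128+64+8) ≡ 400 (mod 401).
Result is 400 ≡ −1, so (264/401) = −1.

-1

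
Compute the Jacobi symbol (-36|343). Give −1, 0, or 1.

-1

First reduce: -36 ≡ 307 (mod 343).
Reciprocity: 307 ≡ 3 and 343 ≡ 3 (mod 4), so (307/343) = −(343/307).
Reduce top mod 307: now compute (36/307).
Pull out 2^2: since 307 ≡ 3 (mod 8), (2/307) = -1, so (2/307)^2 = +1.
Reciprocity: 9 ≡ 1 and 307 ≡ 3 (mod 4), so (9/307) = +(307/9).
Reduce top mod 9: now compute (1/9).
Reached (1/9) = 1. Collecting the sign flips along the way, the symbol is -1.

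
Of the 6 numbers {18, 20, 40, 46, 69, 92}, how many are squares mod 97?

1

(18/97) = +1 → QR.
(20/97) = -1 → non-residue.
(40/97) = -1 → non-residue.
(46/97) = -1 → non-residue.
(69/97) = -1 → non-residue.
(92/97) = -1 → non-residue.
Total quadratic residues among the 6: 1.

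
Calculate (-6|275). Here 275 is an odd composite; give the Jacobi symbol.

First reduce: -6 ≡ 269 (mod 275).
Reciprocity: 269 ≡ 1 and 275 ≡ 3 (mod 4), so (269/275) = +(275/269).
Reduce top mod 269: now compute (6/269).
Pull out 2: since 269 ≡ 5 (mod 8), (2/269) = -1.
Reciprocity: 3 ≡ 3 and 269 ≡ 1 (mod 4), so (3/269) = +(269/3).
Reduce top mod 3: now compute (2/3).
Pull out 2: since 3 ≡ 3 (mod 8), (2/3) = -1.
Reached (1/3) = 1. Collecting the sign flips along the way, the symbol is +1.

1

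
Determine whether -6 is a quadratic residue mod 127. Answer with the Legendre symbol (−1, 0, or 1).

Euler's criterion: (-6/127) ≡ 121^63 (mod 127).
121^2 ≡ 36 (mod 127)
121^4 ≡ 26 (mod 127)
121^8 ≡ 41 (mod 127)
121^16 ≡ 30 (mod 127)
121^32 ≡ 11 (mod 127)
121^63 = 121^(32+16+8+4+2+1) ≡ 1 (mod 127).
Result is 1, so (-6/127) = 1.

1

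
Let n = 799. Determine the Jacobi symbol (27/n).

Reciprocity: 27 ≡ 3 and 799 ≡ 3 (mod 4), so (27/799) = −(799/27).
Reduce top mod 27: now compute (16/27).
Pull out 2^4: since 27 ≡ 3 (mod 8), (2/27) = -1, so (2/27)^4 = +1.
Reached (1/27) = 1. Collecting the sign flips along the way, the symbol is -1.

-1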